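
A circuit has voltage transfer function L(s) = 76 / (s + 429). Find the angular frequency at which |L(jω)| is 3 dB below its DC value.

For a single-pole low-pass, the −3 dB point is at the pole: ω = 429 rad s⁻¹.

429 rad s⁻¹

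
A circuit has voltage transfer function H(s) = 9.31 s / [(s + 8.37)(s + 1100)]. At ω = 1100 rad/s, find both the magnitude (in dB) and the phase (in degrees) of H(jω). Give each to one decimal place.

|H| = -44.5 dB, ∠H = -44.6°

|j1100| = 1100
|j1100 + 8.37| = √(1100² + 8.37²) = 1100
|j1100 + 1100| = √(1100² + 1100²) = 1556
|H(j1100)| = 9.31 × 1100 / (1100 × 1556) = 0.0059845
20 log₁₀(0.0059845) = -44.46 dB
∠(j1100) = 90.00°
∠(j1100 + 8.37) = arctan(1100/8.37) = 89.56°
∠(j1100 + 1100) = arctan(1100/1100) = 45.00°
∠H(j1100) = 90.00° − (89.56° + 45.00°) = -44.56°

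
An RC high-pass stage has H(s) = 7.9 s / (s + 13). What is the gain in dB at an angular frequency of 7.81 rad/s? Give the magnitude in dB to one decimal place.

|j7.81| = 7.81
|j7.81 + 13| = √(7.81² + 13²) = 15.17
|H(j7.81)| = 7.9 × 7.81 / 15.17 = 4.0683
20 log₁₀(4.0683) = 12.19 dB

12.2 dB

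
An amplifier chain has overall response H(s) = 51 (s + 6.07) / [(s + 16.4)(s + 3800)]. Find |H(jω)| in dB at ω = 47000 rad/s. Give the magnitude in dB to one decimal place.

|j47000 + 6.07| = √(47000² + 6.07²) = 4.7e+04
|j47000 + 16.4| = √(47000² + 16.4²) = 4.7e+04
|j47000 + 3800| = √(47000² + 3800²) = 4.715e+04
|H(j47000)| = 51 × 4.7e+04 / (4.7e+04 × 4.715e+04) = 0.0010816
20 log₁₀(0.0010816) = -59.32 dB

-59.3 dB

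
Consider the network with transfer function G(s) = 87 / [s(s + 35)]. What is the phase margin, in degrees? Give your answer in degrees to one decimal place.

85.9°

Gain crossover: |G(jω)| = 1 at ω ≈ 2.48 rad s⁻¹.
∠G(j2.48) = −90° − arctan(2.48/35) ≈ -94.05°
PM = 180° + (-94.05°) = 85.95°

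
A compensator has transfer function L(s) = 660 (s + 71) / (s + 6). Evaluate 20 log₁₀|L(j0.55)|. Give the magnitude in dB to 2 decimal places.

|j0.55 + 71| = √(0.55² + 71²) = 71
|j0.55 + 6| = √(0.55² + 6²) = 6.025
|L(j0.55)| = 660 × 71 / 6.025 = 7777.6
20 log₁₀(7777.6) = 77.817 dB

77.82 dB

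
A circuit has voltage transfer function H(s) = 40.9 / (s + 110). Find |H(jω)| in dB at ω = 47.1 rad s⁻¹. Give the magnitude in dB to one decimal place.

|j47.1 + 110| = √(47.1² + 110²) = 119.7
|H(j47.1)| = 40.9 / 119.7 = 0.3418
20 log₁₀(0.3418) = -9.32 dB

-9.3 dB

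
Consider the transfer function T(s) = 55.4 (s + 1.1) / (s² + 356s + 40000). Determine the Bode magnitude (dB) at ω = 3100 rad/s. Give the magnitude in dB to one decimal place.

-35.0 dB

|j3100 + 1.1| = √(3100² + 1.1²) = 3100
|(j3100)² + 356(j3100) + 40000| = |-9.57e+06 + j1.1036e+06| = 9.633e+06
|T(j3100)| = 55.4 × 3100 / 9.633e+06 = 0.017828
20 log₁₀(0.017828) = -34.98 dB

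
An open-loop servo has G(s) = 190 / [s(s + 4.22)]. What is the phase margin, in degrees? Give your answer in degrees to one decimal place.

17.4°

Gain crossover: |G(jω)| = 1 at ω ≈ 13.5 rad/sec.
∠G(j13.5) = −90° − arctan(13.5/4.22) ≈ -162.60°
PM = 180° + (-162.60°) = 17.40°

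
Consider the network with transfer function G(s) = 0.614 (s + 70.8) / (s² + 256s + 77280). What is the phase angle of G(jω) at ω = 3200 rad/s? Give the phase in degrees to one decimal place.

∠(j3200 + 70.8) = arctan(3200/70.8) = 88.73°
∠[(j3200)² + 256(j3200) + 77280] = ∠[-1.0163e+07 + j8.192e+05] = 175.39°
∠G(j3200) = 88.73° − 175.39° = -86.66°

-86.7°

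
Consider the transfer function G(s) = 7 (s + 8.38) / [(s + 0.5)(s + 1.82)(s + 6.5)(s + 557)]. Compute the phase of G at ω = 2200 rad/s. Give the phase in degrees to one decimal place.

∠(j2200 + 8.38) = arctan(2200/8.38) = 89.78°
∠(j2200 + 0.5) = arctan(2200/0.5) = 89.99°
∠(j2200 + 1.82) = arctan(2200/1.82) = 89.95°
∠(j2200 + 6.5) = arctan(2200/6.5) = 89.83°
∠(j2200 + 557) = arctan(2200/557) = 75.79°
∠G(j2200) = 89.78° − (89.99° + 89.95° + 89.83° + 75.79°) = -255.78°

-255.8°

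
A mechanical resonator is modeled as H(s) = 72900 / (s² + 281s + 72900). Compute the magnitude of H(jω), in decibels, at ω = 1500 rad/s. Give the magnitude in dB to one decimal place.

|(j1500)² + 281(j1500) + 72900| = |-2.1771e+06 + j4.215e+05| = 2.218e+06
|H(j1500)| = 72900 / 2.218e+06 = 0.032874
20 log₁₀(0.032874) = -29.66 dB

-29.7 dB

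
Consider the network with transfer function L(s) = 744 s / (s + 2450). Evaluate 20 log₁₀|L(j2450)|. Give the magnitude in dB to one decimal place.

54.4 dB

|j2450| = 2450
|j2450 + 2450| = √(2450² + 2450²) = 3465
|L(j2450)| = 744 × 2450 / 3465 = 526.09
20 log₁₀(526.09) = 54.42 dB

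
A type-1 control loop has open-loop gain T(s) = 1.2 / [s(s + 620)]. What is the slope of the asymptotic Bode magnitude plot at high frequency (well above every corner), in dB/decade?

-40 dB/decade

With 0 zeros and 2 poles, the high-frequency asymptotic slope is 20 × (0 − 2) = -40 dB/decade.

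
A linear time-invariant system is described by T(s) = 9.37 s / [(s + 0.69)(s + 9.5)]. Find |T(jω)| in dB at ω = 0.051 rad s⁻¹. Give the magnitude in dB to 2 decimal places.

-22.77 dB

|j0.051| = 0.051
|j0.051 + 0.69| = √(0.051² + 0.69²) = 0.6919
|j0.051 + 9.5| = √(0.051² + 9.5²) = 9.5
|T(j0.051)| = 9.37 × 0.051 / (0.6919 × 9.5) = 0.072702
20 log₁₀(0.072702) = -22.769 dB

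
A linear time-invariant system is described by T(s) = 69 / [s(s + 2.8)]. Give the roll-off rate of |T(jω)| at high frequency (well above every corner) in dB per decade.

-40 dB/decade

With 0 zeros and 2 poles, the high-frequency asymptotic slope is 20 × (0 − 2) = -40 dB/decade.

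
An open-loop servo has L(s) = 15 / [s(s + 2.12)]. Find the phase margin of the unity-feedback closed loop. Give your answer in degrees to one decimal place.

30.5°

Gain crossover: |L(jω)| = 1 at ω ≈ 3.59 rad/s.
∠L(j3.59) = −90° − arctan(3.59/2.12) ≈ -149.47°
PM = 180° + (-149.47°) = 30.53°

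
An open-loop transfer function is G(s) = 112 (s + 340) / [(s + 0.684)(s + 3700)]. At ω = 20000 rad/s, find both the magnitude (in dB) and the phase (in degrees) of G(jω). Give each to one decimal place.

|j20000 + 340| = √(20000² + 340²) = 2e+04
|j20000 + 0.684| = √(20000² + 0.684²) = 2e+04
|j20000 + 3700| = √(20000² + 3700²) = 2.034e+04
|G(j20000)| = 112 × 2e+04 / (2e+04 × 2.034e+04) = 0.0055074
20 log₁₀(0.0055074) = -45.18 dB
∠(j20000 + 340) = arctan(20000/340) = 89.03°
∠(j20000 + 0.684) = arctan(20000/0.684) = 90.00°
∠(j20000 + 3700) = arctan(20000/3700) = 79.52°
∠G(j20000) = 89.03° − (90.00° + 79.52°) = -80.49°

|G| = -45.2 dB, ∠G = -80.5°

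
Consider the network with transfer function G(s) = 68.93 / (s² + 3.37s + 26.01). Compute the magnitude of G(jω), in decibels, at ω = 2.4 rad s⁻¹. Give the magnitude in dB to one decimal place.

10.0 dB

|(j2.4)² + 3.37(j2.4) + 26.01| = |20.25 + j8.088| = 21.81
|G(j2.4)| = 68.93 / 21.81 = 3.1611
20 log₁₀(3.1611) = 10.00 dB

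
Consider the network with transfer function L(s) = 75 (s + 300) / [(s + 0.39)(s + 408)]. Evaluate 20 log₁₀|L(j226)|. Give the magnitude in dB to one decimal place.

-11.5 dB

|j226 + 300| = √(226² + 300²) = 375.6
|j226 + 0.39| = √(226² + 0.39²) = 226
|j226 + 408| = √(226² + 408²) = 466.4
|L(j226)| = 75 × 375.6 / (226 × 466.4) = 0.26724
20 log₁₀(0.26724) = -11.46 dB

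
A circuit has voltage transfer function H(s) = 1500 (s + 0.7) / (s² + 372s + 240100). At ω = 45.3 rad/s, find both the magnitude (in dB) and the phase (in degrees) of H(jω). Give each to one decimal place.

|j45.3 + 0.7| = √(45.3² + 0.7²) = 45.31
|(j45.3)² + 372(j45.3) + 240100| = |2.3805e+05 + j16852| = 2.386e+05
|H(j45.3)| = 1500 × 45.31 / 2.386e+05 = 0.28477
20 log₁₀(0.28477) = -10.91 dB
∠(j45.3 + 0.7) = arctan(45.3/0.7) = 89.11°
∠[(j45.3)² + 372(j45.3) + 240100] = ∠[2.3805e+05 + j16852] = 4.05°
∠H(j45.3) = 89.11° − 4.05° = 85.07°

|H| = -10.9 dB, ∠H = 85.1°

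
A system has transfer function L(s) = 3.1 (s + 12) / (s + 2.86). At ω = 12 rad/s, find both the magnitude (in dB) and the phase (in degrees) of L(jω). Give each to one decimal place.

|j12 + 12| = √(12² + 12²) = 16.97
|j12 + 2.86| = √(12² + 2.86²) = 12.34
|L(j12)| = 3.1 × 16.97 / 12.34 = 4.2646
20 log₁₀(4.2646) = 12.60 dB
∠(j12 + 12) = arctan(12/12) = 45.00°
∠(j12 + 2.86) = arctan(12/2.86) = 76.59°
∠L(j12) = 45.00° − 76.59° = -31.59°

|L| = 12.6 dB, ∠L = -31.6°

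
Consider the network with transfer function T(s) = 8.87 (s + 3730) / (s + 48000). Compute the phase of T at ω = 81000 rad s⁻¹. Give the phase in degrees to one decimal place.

∠(j81000 + 3730) = arctan(81000/3730) = 87.36°
∠(j81000 + 48000) = arctan(81000/48000) = 59.35°
∠T(j81000) = 87.36° − 59.35° = 28.01°

28.0 deg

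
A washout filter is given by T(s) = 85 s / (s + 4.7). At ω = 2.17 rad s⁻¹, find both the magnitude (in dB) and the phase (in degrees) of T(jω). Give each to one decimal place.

|j2.17| = 2.17
|j2.17 + 4.7| = √(2.17² + 4.7²) = 5.177
|T(j2.17)| = 85 × 2.17 / 5.177 = 35.63
20 log₁₀(35.63) = 31.04 dB
∠(j2.17) = 90.00°
∠(j2.17 + 4.7) = arctan(2.17/4.7) = 24.78°
∠T(j2.17) = 90.00° − 24.78° = 65.22°

|T| = 31.0 dB, ∠T = 65.2°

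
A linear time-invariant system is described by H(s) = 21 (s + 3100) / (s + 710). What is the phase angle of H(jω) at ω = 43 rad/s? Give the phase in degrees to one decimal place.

∠(j43 + 3100) = arctan(43/3100) = 0.79°
∠(j43 + 710) = arctan(43/710) = 3.47°
∠H(j43) = 0.79° − 3.47° = -2.67°

-2.7°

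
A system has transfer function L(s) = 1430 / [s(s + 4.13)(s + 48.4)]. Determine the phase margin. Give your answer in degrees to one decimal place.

Gain crossover: |L(jω)| = 1 at ω ≈ 4.7 rad/sec.
∠L(j4.7) = −90° − arctan(4.7/4.13) − arctan(4.7/48.4) ≈ -144.24°
PM = 180° + (-144.24°) = 35.76°

35.8°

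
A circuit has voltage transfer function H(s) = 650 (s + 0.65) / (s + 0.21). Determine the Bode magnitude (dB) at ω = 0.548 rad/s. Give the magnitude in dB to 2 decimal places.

59.48 dB

|j0.548 + 0.65| = √(0.548² + 0.65²) = 0.8502
|j0.548 + 0.21| = √(0.548² + 0.21²) = 0.5869
|H(j0.548)| = 650 × 0.8502 / 0.5869 = 941.65
20 log₁₀(941.65) = 59.478 dB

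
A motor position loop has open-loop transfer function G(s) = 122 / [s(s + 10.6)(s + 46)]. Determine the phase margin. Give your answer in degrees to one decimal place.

Gain crossover: |G(jω)| = 1 at ω ≈ 0.25 rad s⁻¹.
∠G(j0.25) = −90° − arctan(0.25/10.6) − arctan(0.25/46) ≈ -91.66°
PM = 180° + (-91.66°) = 88.34°

88.3°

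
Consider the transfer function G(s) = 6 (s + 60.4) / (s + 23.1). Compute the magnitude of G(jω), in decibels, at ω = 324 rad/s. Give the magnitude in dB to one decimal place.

|j324 + 60.4| = √(324² + 60.4²) = 329.6
|j324 + 23.1| = √(324² + 23.1²) = 324.8
|G(j324)| = 6 × 329.6 / 324.8 = 6.0879
20 log₁₀(6.0879) = 15.69 dB

15.7 dB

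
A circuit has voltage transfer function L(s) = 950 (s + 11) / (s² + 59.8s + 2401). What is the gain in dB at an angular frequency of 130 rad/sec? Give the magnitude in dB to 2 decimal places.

|j130 + 11| = √(130² + 11²) = 130.5
|(j130)² + 59.8(j130) + 2401| = |-14499 + j7774| = 1.645e+04
|L(j130)| = 950 × 130.5 / 1.645e+04 = 7.5337
20 log₁₀(7.5337) = 17.540 dB

17.54 dB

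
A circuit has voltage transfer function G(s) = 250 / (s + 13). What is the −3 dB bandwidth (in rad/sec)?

For a single-pole low-pass, the −3 dB point is at the pole: ω = 13 rad/sec.

13 rad/sec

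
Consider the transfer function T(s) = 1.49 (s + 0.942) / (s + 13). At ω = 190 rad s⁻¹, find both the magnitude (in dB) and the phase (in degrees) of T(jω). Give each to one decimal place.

|j190 + 0.942| = √(190² + 0.942²) = 190
|j190 + 13| = √(190² + 13²) = 190.4
|T(j190)| = 1.49 × 190 / 190.4 = 1.4865
20 log₁₀(1.4865) = 3.44 dB
∠(j190 + 0.942) = arctan(190/0.942) = 89.72°
∠(j190 + 13) = arctan(190/13) = 86.09°
∠T(j190) = 89.72° − 86.09° = 3.63°

|T| = 3.4 dB, ∠T = 3.6 deg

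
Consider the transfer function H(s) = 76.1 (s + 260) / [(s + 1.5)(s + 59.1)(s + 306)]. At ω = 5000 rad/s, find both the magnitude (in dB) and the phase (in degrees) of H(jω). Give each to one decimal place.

|j5000 + 260| = √(5000² + 260²) = 5007
|j5000 + 1.5| = √(5000² + 1.5²) = 5000
|j5000 + 59.1| = √(5000² + 59.1²) = 5000
|j5000 + 306| = √(5000² + 306²) = 5009
|H(j5000)| = 76.1 × 5007 / (5000 × 5000 × 5009) = 3.0422e-06
20 log₁₀(3.0422e-06) = -110.34 dB
∠(j5000 + 260) = arctan(5000/260) = 87.02°
∠(j5000 + 1.5) = arctan(5000/1.5) = 89.98°
∠(j5000 + 59.1) = arctan(5000/59.1) = 89.32°
∠(j5000 + 306) = arctan(5000/306) = 86.50°
∠H(j5000) = 87.02° − (89.98° + 89.32° + 86.50°) = -178.78°

|H| = -110.3 dB, ∠H = -178.8°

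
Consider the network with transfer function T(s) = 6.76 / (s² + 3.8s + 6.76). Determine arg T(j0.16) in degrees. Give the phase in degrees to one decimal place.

∠[(j0.16)² + 3.8(j0.16) + 6.76] = ∠[6.7344 + j0.608] = 5.16°
∠T(j0.16) = −5.16° = -5.16°

-5.2°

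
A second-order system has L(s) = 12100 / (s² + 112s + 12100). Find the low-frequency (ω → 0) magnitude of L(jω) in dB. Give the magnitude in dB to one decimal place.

L(0) = 12100 / 12100 = 1
20 log₁₀(1) = 0.00 dB

0.0 dB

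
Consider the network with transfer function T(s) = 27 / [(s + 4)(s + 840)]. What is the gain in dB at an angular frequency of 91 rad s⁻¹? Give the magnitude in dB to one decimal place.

|j91 + 4| = √(91² + 4²) = 91.09
|j91 + 840| = √(91² + 840²) = 844.9
|T(j91)| = 27 / (91.09 × 844.9) = 0.00035082
20 log₁₀(0.00035082) = -69.10 dB

-69.1 dB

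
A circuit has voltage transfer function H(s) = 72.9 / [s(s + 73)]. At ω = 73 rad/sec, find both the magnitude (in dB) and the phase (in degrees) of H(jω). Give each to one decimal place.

|j73 + 73| = √(73² + 73²) = 103.2
|j73| = 73
|H(j73)| = 72.9 / (103.2 × 73) = 0.0096731
20 log₁₀(0.0096731) = -40.29 dB
∠(j73 + 73) = arctan(73/73) = 45.00°
∠(j73) = 90.00°
∠H(j73) = − (45.00° + 90.00°) = -135.00°

|H| = -40.3 dB, ∠H = -135.0°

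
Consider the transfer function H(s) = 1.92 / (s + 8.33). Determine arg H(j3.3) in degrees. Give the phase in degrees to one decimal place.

-21.6°

∠(j3.3 + 8.33) = arctan(3.3/8.33) = 21.61°
∠H(j3.3) = −21.61° = -21.61°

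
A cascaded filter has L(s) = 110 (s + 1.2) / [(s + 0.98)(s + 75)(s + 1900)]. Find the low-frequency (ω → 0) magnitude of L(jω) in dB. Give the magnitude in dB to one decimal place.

L(0) = 110 × 1.2 / (0.98 × 75 × 1900) = 0.00094522
20 log₁₀(0.00094522) = -60.49 dB

-60.5 dB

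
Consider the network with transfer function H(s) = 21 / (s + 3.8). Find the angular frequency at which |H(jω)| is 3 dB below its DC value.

For a single-pole low-pass, the −3 dB point is at the pole: ω = 3.8 rad s⁻¹.

3.8 rad s⁻¹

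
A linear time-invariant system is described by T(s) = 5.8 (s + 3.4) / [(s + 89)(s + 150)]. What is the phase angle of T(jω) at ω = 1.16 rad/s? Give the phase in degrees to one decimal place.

∠(j1.16 + 3.4) = arctan(1.16/3.4) = 18.84°
∠(j1.16 + 89) = arctan(1.16/89) = 0.75°
∠(j1.16 + 150) = arctan(1.16/150) = 0.44°
∠T(j1.16) = 18.84° − (0.75° + 0.44°) = 17.65°

17.6°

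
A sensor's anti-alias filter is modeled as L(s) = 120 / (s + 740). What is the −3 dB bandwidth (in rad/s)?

740 rad/s

For a single-pole low-pass, the −3 dB point is at the pole: ω = 740 rad/s.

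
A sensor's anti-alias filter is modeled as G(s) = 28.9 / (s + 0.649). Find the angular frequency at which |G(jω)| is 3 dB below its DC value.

0.649 rad s⁻¹

For a single-pole low-pass, the −3 dB point is at the pole: ω = 0.649 rad s⁻¹.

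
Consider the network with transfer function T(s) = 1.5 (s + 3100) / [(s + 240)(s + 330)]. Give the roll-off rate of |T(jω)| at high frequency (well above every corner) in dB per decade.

With 1 zero and 2 poles, the high-frequency asymptotic slope is 20 × (1 − 2) = -20 dB/decade.

-20 dB/decade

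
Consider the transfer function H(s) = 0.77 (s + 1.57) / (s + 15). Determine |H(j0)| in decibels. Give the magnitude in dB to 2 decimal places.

H(0) = 0.77 × 1.57 / 15 = 0.080593
20 log₁₀(0.080593) = -21.874 dB

-21.87 dB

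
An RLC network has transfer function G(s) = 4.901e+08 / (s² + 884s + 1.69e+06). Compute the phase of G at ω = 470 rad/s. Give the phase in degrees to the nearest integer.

-16°

∠[(j470)² + 884(j470) + 1.69e+06] = ∠[1.4691e+06 + j4.1548e+05] = 15.79°
∠G(j470) = −15.79° = -15.79°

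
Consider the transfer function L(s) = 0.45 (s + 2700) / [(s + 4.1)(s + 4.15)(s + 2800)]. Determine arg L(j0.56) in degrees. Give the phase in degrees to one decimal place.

∠(j0.56 + 2700) = arctan(0.56/2700) = 0.01°
∠(j0.56 + 4.1) = arctan(0.56/4.1) = 7.78°
∠(j0.56 + 4.15) = arctan(0.56/4.15) = 7.69°
∠(j0.56 + 2800) = arctan(0.56/2800) = 0.01°
∠L(j0.56) = 0.01° − (7.78° + 7.69° + 0.01°) = -15.46°

-15.5°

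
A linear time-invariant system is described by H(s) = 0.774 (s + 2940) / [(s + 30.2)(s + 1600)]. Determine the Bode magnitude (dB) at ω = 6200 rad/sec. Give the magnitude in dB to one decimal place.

|j6200 + 2940| = √(6200² + 2940²) = 6862
|j6200 + 30.2| = √(6200² + 30.2²) = 6200
|j6200 + 1600| = √(6200² + 1600²) = 6403
|H(j6200)| = 0.774 × 6862 / (6200 × 6403) = 0.00013378
20 log₁₀(0.00013378) = -77.47 dB

-77.5 dB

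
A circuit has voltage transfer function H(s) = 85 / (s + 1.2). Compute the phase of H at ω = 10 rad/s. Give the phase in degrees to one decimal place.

∠(j10 + 1.2) = arctan(10/1.2) = 83.16°
∠H(j10) = −83.16° = -83.16°

-83.2°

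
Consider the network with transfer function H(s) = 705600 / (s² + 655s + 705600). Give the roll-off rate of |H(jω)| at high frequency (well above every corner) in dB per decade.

-40 dB/decade

With 0 zeros and 2 poles, the high-frequency asymptotic slope is 20 × (0 − 2) = -40 dB/decade.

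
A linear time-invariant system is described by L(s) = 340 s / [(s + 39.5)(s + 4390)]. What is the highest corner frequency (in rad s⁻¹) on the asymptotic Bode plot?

4390 rad s⁻¹

Break frequencies occur at each pole and zero magnitude: 39.5 rad s⁻¹, 4390 rad s⁻¹.
The highest is 4390 rad s⁻¹.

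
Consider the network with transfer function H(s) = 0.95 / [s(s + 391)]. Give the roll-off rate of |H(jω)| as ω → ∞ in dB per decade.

With 0 zeros and 2 poles, the high-frequency asymptotic slope is 20 × (0 − 2) = -40 dB/decade.

-40 dB/decade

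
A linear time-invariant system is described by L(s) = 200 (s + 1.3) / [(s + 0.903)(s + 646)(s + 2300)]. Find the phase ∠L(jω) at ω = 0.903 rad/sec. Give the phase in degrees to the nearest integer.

-10°

∠(j0.903 + 1.3) = arctan(0.903/1.3) = 34.78°
∠(j0.903 + 0.903) = arctan(0.903/0.903) = 45.00°
∠(j0.903 + 646) = arctan(0.903/646) = 0.08°
∠(j0.903 + 2300) = arctan(0.903/2300) = 0.02°
∠L(j0.903) = 34.78° − (45.00° + 0.08° + 0.02°) = -10.32°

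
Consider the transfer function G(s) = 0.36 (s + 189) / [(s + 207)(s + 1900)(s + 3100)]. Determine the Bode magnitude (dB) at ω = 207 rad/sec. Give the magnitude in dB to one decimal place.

-144.7 dB

|j207 + 189| = √(207² + 189²) = 280.3
|j207 + 207| = √(207² + 207²) = 292.7
|j207 + 1900| = √(207² + 1900²) = 1911
|j207 + 3100| = √(207² + 3100²) = 3107
|G(j207)| = 0.36 × 280.3 / (292.7 × 1911 × 3107) = 5.805e-08
20 log₁₀(5.805e-08) = -144.72 dB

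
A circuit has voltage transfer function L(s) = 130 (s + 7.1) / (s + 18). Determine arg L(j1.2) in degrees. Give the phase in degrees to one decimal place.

∠(j1.2 + 7.1) = arctan(1.2/7.1) = 9.59°
∠(j1.2 + 18) = arctan(1.2/18) = 3.81°
∠L(j1.2) = 9.59° − 3.81° = 5.78°

5.8°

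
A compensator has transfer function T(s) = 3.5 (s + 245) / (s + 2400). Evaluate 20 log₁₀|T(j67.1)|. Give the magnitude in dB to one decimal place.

|j67.1 + 245| = √(67.1² + 245²) = 254
|j67.1 + 2400| = √(67.1² + 2400²) = 2401
|T(j67.1)| = 3.5 × 254 / 2401 = 0.3703
20 log₁₀(0.3703) = -8.63 dB

-8.6 dB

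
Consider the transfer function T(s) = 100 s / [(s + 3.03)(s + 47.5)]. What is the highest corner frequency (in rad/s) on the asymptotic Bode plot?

47.5 rad/s

Break frequencies occur at each pole and zero magnitude: 3.03 rad/s, 47.5 rad/s.
The highest is 47.5 rad/s.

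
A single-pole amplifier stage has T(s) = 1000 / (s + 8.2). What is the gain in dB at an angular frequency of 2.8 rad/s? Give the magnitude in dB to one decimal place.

|j2.8 + 8.2| = √(2.8² + 8.2²) = 8.665
|T(j2.8)| = 1000 / 8.665 = 115.41
20 log₁₀(115.41) = 41.24 dB

41.2 dB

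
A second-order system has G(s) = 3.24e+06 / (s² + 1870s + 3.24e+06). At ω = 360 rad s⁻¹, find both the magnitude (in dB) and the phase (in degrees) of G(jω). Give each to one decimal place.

|G| = 0.2 dB, ∠G = -12.2°

|(j360)² + 1870(j360) + 3.24e+06| = |3.1104e+06 + j6.732e+05| = 3.182e+06
|G(j360)| = 3.24e+06 / 3.182e+06 = 1.0181
20 log₁₀(1.0181) = 0.16 dB
∠[(j360)² + 1870(j360) + 3.24e+06] = ∠[3.1104e+06 + j6.732e+05] = 12.21°
∠G(j360) = −12.21° = -12.21°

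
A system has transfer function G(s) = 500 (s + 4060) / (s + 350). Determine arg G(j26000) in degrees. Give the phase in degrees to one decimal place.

∠(j26000 + 4060) = arctan(26000/4060) = 81.12°
∠(j26000 + 350) = arctan(26000/350) = 89.23°
∠G(j26000) = 81.12° − 89.23° = -8.10°

-8.1 deg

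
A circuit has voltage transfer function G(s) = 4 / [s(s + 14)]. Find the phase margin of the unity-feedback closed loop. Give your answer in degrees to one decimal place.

88.8°

Gain crossover: |G(jω)| = 1 at ω ≈ 0.286 rad/s.
∠G(j0.286) = −90° − arctan(0.286/14) ≈ -91.17°
PM = 180° + (-91.17°) = 88.83°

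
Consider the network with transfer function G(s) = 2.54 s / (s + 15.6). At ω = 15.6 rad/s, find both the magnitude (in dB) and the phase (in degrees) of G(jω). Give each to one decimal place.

|j15.6| = 15.6
|j15.6 + 15.6| = √(15.6² + 15.6²) = 22.06
|G(j15.6)| = 2.54 × 15.6 / 22.06 = 1.7961
20 log₁₀(1.7961) = 5.09 dB
∠(j15.6) = 90.00°
∠(j15.6 + 15.6) = arctan(15.6/15.6) = 45.00°
∠G(j15.6) = 90.00° − 45.00° = 45.00°

|G| = 5.1 dB, ∠G = 45.0 deg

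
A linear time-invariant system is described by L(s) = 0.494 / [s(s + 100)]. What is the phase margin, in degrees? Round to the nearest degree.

90°

Gain crossover: |L(jω)| = 1 at ω ≈ 0.00494 rad/s.
∠L(j0.00494) = −90° − arctan(0.00494/100) ≈ -90.00°
PM = 180° + (-90.00°) = 90.00°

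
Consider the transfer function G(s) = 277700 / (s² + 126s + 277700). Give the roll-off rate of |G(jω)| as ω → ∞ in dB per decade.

With 0 zeros and 2 poles, the high-frequency asymptotic slope is 20 × (0 − 2) = -40 dB/decade.

-40 dB/decade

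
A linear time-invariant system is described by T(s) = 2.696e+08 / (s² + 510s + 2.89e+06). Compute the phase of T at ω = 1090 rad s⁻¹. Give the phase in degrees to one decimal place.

-18.1°

∠[(j1090)² + 510(j1090) + 2.89e+06] = ∠[1.7019e+06 + j5.559e+05] = 18.09°
∠T(j1090) = −18.09° = -18.09°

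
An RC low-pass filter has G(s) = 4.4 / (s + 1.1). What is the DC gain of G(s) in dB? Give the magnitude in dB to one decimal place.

G(0) = 4.4 / 1.1 = 4
20 log₁₀(4) = 12.04 dB

12.0 dB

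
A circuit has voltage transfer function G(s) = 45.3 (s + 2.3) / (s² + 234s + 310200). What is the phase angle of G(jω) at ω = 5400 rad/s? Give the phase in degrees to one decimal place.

-87.5 deg

∠(j5400 + 2.3) = arctan(5400/2.3) = 89.98°
∠[(j5400)² + 234(j5400) + 310200] = ∠[-2.885e+07 + j1.2636e+06] = 177.49°
∠G(j5400) = 89.98° − 177.49° = -87.52°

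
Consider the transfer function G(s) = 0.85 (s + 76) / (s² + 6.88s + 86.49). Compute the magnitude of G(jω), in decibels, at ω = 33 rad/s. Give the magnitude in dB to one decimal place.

-23.3 dB

|j33 + 76| = √(33² + 76²) = 82.86
|(j33)² + 6.88(j33) + 86.49| = |-1002.5 + j227.04| = 1028
|G(j33)| = 0.85 × 82.86 / 1028 = 0.068516
20 log₁₀(0.068516) = -23.28 dB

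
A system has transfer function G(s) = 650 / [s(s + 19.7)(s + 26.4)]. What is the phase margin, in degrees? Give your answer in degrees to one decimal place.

Gain crossover: |G(jω)| = 1 at ω ≈ 1.25 rad/sec.
∠G(j1.25) = −90° − arctan(1.25/19.7) − arctan(1.25/26.4) ≈ -96.32°
PM = 180° + (-96.32°) = 83.68°

83.7°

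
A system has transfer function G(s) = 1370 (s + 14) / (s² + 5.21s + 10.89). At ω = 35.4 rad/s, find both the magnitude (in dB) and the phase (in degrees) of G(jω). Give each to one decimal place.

|G| = 32.4 dB, ∠G = -103.1°

|j35.4 + 14| = √(35.4² + 14²) = 38.07
|(j35.4)² + 5.21(j35.4) + 10.89| = |-1242.3 + j184.43| = 1256
|G(j35.4)| = 1370 × 38.07 / 1256 = 41.527
20 log₁₀(41.527) = 32.37 dB
∠(j35.4 + 14) = arctan(35.4/14) = 68.42°
∠[(j35.4)² + 5.21(j35.4) + 10.89] = ∠[-1242.3 + j184.43] = 171.56°
∠G(j35.4) = 68.42° − 171.56° = -103.13°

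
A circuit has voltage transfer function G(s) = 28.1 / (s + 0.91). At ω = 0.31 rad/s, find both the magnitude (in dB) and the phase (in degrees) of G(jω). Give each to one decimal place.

|j0.31 + 0.91| = √(0.31² + 0.91²) = 0.9614
|G(j0.31)| = 28.1 / 0.9614 = 29.23
20 log₁₀(29.23) = 29.32 dB
∠(j0.31 + 0.91) = arctan(0.31/0.91) = 18.81°
∠G(j0.31) = −18.81° = -18.81°

|G| = 29.3 dB, ∠G = -18.8°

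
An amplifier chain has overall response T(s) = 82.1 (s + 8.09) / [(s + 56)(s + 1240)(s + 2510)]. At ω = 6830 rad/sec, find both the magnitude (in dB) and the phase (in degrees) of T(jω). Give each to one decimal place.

|j6830 + 8.09| = √(6830² + 8.09²) = 6830
|j6830 + 56| = √(6830² + 56²) = 6830
|j6830 + 1240| = √(6830² + 1240²) = 6942
|j6830 + 2510| = √(6830² + 2510²) = 7277
|T(j6830)| = 82.1 × 6830 / (6830 × 6942 × 7277) = 1.6253e-06
20 log₁₀(1.6253e-06) = -115.78 dB
∠(j6830 + 8.09) = arctan(6830/8.09) = 89.93°
∠(j6830 + 56) = arctan(6830/56) = 89.53°
∠(j6830 + 1240) = arctan(6830/1240) = 79.71°
∠(j6830 + 2510) = arctan(6830/2510) = 69.82°
∠T(j6830) = 89.93° − (89.53° + 79.71° + 69.82°) = -149.13°

|T| = -115.8 dB, ∠T = -149.1°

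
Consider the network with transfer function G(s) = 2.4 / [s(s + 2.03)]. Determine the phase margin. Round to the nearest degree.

Gain crossover: |G(jω)| = 1 at ω ≈ 1.05 rad/s.
∠G(j1.05) = −90° − arctan(1.05/2.03) ≈ -117.35°
PM = 180° + (-117.35°) = 62.65°

63°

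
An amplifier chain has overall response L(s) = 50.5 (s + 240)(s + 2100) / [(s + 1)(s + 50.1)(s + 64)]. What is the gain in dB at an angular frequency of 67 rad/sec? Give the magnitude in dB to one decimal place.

34.1 dB

|j67 + 240| = √(67² + 240²) = 249.2
|j67 + 2100| = √(67² + 2100²) = 2101
|j67 + 1| = √(67² + 1²) = 67.01
|j67 + 50.1| = √(67² + 50.1²) = 83.66
|j67 + 64| = √(67² + 64²) = 92.66
|L(j67)| = 50.5 × 249.2 × 2101 / (67.01 × 83.66 × 92.66) = 50.901
20 log₁₀(50.901) = 34.13 dB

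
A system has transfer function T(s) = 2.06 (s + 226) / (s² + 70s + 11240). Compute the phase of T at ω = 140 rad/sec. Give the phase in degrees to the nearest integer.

-99°

∠(j140 + 226) = arctan(140/226) = 31.78°
∠[(j140)² + 70(j140) + 11240] = ∠[-8360 + j9800] = 130.47°
∠T(j140) = 31.78° − 130.47° = -98.69°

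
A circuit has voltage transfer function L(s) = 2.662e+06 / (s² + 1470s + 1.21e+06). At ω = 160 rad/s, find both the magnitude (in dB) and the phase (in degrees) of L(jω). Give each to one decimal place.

|L| = 6.9 dB, ∠L = -11.2°

|(j160)² + 1470(j160) + 1.21e+06| = |1.1844e+06 + j2.352e+05| = 1.208e+06
|L(j160)| = 2.662e+06 / 1.208e+06 = 2.2045
20 log₁₀(2.2045) = 6.87 dB
∠[(j160)² + 1470(j160) + 1.21e+06] = ∠[1.1844e+06 + j2.352e+05] = 11.23°
∠L(j160) = −11.23° = -11.23°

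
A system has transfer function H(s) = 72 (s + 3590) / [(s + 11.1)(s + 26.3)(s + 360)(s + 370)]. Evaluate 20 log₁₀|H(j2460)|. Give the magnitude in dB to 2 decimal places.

-161.54 dB

|j2460 + 3590| = √(2460² + 3590²) = 4352
|j2460 + 11.1| = √(2460² + 11.1²) = 2460
|j2460 + 26.3| = √(2460² + 26.3²) = 2460
|j2460 + 360| = √(2460² + 360²) = 2486
|j2460 + 370| = √(2460² + 370²) = 2488
|H(j2460)| = 72 × 4352 / (2460 × 2460 × 2486 × 2488) = 8.3713e-09
20 log₁₀(8.3713e-09) = -161.544 dB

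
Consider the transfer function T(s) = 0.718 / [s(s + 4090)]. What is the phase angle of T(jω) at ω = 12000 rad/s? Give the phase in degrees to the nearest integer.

∠(j12000 + 4090) = arctan(12000/4090) = 71.18°
∠(j12000) = 90.00°
∠T(j12000) = − (71.18° + 90.00°) = -161.18°

-161°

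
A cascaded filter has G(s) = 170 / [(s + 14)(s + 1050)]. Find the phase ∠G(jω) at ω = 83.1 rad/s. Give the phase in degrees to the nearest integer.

-85 deg

∠(j83.1 + 14) = arctan(83.1/14) = 80.44°
∠(j83.1 + 1050) = arctan(83.1/1050) = 4.53°
∠G(j83.1) = − (80.44° + 4.53°) = -84.96°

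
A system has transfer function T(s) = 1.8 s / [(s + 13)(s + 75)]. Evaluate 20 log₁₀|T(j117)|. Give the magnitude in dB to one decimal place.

-37.8 dB

|j117| = 117
|j117 + 13| = √(117² + 13²) = 117.7
|j117 + 75| = √(117² + 75²) = 139
|T(j117)| = 1.8 × 117 / (117.7 × 139) = 0.012873
20 log₁₀(0.012873) = -37.81 dB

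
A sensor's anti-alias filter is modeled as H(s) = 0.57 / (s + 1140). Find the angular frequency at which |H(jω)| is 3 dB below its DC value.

For a single-pole low-pass, the −3 dB point is at the pole: ω = 1140 rad/s.

1140 rad/s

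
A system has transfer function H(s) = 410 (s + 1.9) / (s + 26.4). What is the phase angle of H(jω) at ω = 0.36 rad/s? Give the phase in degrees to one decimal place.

9.9°

∠(j0.36 + 1.9) = arctan(0.36/1.9) = 10.73°
∠(j0.36 + 26.4) = arctan(0.36/26.4) = 0.78°
∠H(j0.36) = 10.73° − 0.78° = 9.95°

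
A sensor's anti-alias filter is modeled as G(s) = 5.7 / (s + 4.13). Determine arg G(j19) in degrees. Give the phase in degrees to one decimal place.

-77.7°

∠(j19 + 4.13) = arctan(19/4.13) = 77.74°
∠G(j19) = −77.74° = -77.74°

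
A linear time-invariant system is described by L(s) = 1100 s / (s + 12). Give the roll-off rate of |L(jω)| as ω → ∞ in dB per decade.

With 1 zero and 1 pole, the high-frequency asymptotic slope is 20 × (1 − 1) = 0 dB/decade.

0 dB/decade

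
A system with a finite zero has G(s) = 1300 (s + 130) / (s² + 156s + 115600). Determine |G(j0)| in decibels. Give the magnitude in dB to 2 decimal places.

3.30 dB

G(0) = 1300 × 130 / 115600 = 1.4619
20 log₁₀(1.4619) = 3.299 dB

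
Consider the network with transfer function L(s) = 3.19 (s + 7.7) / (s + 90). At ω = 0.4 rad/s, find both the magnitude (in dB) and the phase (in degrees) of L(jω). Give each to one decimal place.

|L| = -11.3 dB, ∠L = 2.7°

|j0.4 + 7.7| = √(0.4² + 7.7²) = 7.71
|j0.4 + 90| = √(0.4² + 90²) = 90
|L(j0.4)| = 3.19 × 7.71 / 90 = 0.27329
20 log₁₀(0.27329) = -11.27 dB
∠(j0.4 + 7.7) = arctan(0.4/7.7) = 2.97°
∠(j0.4 + 90) = arctan(0.4/90) = 0.25°
∠L(j0.4) = 2.97° − 0.25° = 2.72°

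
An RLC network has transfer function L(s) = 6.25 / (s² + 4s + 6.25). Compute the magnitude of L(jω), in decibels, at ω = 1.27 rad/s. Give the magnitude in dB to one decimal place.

-0.8 dB

|(j1.27)² + 4(j1.27) + 6.25| = |4.6371 + j5.08| = 6.878
|L(j1.27)| = 6.25 / 6.878 = 0.90867
20 log₁₀(0.90867) = -0.83 dB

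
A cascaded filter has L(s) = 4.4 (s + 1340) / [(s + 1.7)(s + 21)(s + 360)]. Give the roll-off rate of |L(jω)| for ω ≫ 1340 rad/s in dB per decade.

With 1 zero and 3 poles, the high-frequency asymptotic slope is 20 × (1 − 3) = -40 dB/decade.

-40 dB/decade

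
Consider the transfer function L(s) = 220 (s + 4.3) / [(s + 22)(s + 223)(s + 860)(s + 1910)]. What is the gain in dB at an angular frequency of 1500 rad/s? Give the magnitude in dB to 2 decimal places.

|j1500 + 4.3| = √(1500² + 4.3²) = 1500
|j1500 + 22| = √(1500² + 22²) = 1500
|j1500 + 223| = √(1500² + 223²) = 1516
|j1500 + 860| = √(1500² + 860²) = 1729
|j1500 + 1910| = √(1500² + 1910²) = 2429
|L(j1500)| = 220 × 1500 / (1500 × 1516 × 1729 × 2429) = 3.4544e-08
20 log₁₀(3.4544e-08) = -149.232 dB

-149.23 dB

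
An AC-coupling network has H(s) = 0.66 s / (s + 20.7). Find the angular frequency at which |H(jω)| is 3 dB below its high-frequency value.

For a single-pole high-pass, the −3 dB point is at the pole: ω = 20.7 rad s⁻¹.

20.7 rad s⁻¹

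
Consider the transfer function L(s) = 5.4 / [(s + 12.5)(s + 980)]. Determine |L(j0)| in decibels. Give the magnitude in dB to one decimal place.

L(0) = 5.4 / (12.5 × 980) = 0.00044082
20 log₁₀(0.00044082) = -67.11 dB

-67.1 dB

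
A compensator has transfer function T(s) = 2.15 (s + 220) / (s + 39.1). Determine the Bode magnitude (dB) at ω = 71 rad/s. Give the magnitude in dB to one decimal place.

|j71 + 220| = √(71² + 220²) = 231.2
|j71 + 39.1| = √(71² + 39.1²) = 81.05
|T(j71)| = 2.15 × 231.2 / 81.05 = 6.132
20 log₁₀(6.132) = 15.75 dB

15.8 dB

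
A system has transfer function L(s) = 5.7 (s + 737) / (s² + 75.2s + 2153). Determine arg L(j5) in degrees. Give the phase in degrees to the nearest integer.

-10°

∠(j5 + 737) = arctan(5/737) = 0.39°
∠[(j5)² + 75.2(j5) + 2153] = ∠[2128 + j376] = 10.02°
∠L(j5) = 0.39° − 10.02° = -9.63°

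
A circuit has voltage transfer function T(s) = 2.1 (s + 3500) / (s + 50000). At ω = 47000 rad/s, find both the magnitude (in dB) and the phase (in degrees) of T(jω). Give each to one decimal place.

|j47000 + 3500| = √(47000² + 3500²) = 4.713e+04
|j47000 + 50000| = √(47000² + 50000²) = 6.862e+04
|T(j47000)| = 2.1 × 4.713e+04 / 6.862e+04 = 1.4423
20 log₁₀(1.4423) = 3.18 dB
∠(j47000 + 3500) = arctan(47000/3500) = 85.74°
∠(j47000 + 50000) = arctan(47000/50000) = 43.23°
∠T(j47000) = 85.74° − 43.23° = 42.51°

|T| = 3.2 dB, ∠T = 42.5°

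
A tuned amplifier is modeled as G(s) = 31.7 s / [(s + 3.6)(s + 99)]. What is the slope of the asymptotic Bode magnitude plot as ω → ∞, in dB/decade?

-20 dB/decade

With 1 zero and 2 poles, the high-frequency asymptotic slope is 20 × (1 − 2) = -20 dB/decade.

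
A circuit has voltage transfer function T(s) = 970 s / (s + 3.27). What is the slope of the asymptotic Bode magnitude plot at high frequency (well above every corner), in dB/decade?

With 1 zero and 1 pole, the high-frequency asymptotic slope is 20 × (1 − 1) = 0 dB/decade.

0 dB/decade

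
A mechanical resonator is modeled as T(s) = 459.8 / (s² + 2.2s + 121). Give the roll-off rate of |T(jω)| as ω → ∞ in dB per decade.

-40 dB/decade

With 0 zeros and 2 poles, the high-frequency asymptotic slope is 20 × (0 − 2) = -40 dB/decade.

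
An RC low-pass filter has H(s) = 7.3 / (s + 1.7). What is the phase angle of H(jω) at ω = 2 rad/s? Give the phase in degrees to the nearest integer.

-50 deg

∠(j2 + 1.7) = arctan(2/1.7) = 49.64°
∠H(j2) = −49.64° = -49.64°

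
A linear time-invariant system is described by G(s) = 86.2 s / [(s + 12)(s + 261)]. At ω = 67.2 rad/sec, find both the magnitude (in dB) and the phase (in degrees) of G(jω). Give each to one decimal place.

|j67.2| = 67.2
|j67.2 + 12| = √(67.2² + 12²) = 68.26
|j67.2 + 261| = √(67.2² + 261²) = 269.5
|G(j67.2)| = 86.2 × 67.2 / (68.26 × 269.5) = 0.31486
20 log₁₀(0.31486) = -10.04 dB
∠(j67.2) = 90.00°
∠(j67.2 + 12) = arctan(67.2/12) = 79.88°
∠(j67.2 + 261) = arctan(67.2/261) = 14.44°
∠G(j67.2) = 90.00° − (79.88° + 14.44°) = -4.31°

|G| = -10.0 dB, ∠G = -4.3°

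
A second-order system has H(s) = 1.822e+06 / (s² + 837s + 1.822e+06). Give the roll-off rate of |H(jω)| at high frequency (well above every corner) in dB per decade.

With 0 zeros and 2 poles, the high-frequency asymptotic slope is 20 × (0 − 2) = -40 dB/decade.

-40 dB/decade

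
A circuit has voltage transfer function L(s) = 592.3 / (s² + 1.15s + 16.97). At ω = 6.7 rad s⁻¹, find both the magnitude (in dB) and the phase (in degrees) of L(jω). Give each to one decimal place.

|L| = 26.2 dB, ∠L = -164.6 deg

|(j6.7)² + 1.15(j6.7) + 16.97| = |-27.92 + j7.705| = 28.96
|L(j6.7)| = 592.3 / 28.96 = 20.45
20 log₁₀(20.45) = 26.21 dB
∠[(j6.7)² + 1.15(j6.7) + 16.97] = ∠[-27.92 + j7.705] = 164.57°
∠L(j6.7) = −164.57° = -164.57°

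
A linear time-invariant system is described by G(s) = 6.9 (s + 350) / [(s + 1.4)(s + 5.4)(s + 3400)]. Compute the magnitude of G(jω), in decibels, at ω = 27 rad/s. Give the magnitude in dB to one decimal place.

|j27 + 350| = √(27² + 350²) = 351
|j27 + 1.4| = √(27² + 1.4²) = 27.04
|j27 + 5.4| = √(27² + 5.4²) = 27.53
|j27 + 3400| = √(27² + 3400²) = 3400
|G(j27)| = 6.9 × 351 / (27.04 × 27.53 × 3400) = 0.00095694
20 log₁₀(0.00095694) = -60.38 dB

-60.4 dB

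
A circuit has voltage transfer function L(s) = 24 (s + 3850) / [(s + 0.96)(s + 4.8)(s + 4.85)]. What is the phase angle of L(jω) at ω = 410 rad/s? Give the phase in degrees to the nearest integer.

∠(j410 + 3850) = arctan(410/3850) = 6.08°
∠(j410 + 0.96) = arctan(410/0.96) = 89.87°
∠(j410 + 4.8) = arctan(410/4.8) = 89.33°
∠(j410 + 4.85) = arctan(410/4.85) = 89.32°
∠L(j410) = 6.08° − (89.87° + 89.33° + 89.32°) = -262.44°

-262°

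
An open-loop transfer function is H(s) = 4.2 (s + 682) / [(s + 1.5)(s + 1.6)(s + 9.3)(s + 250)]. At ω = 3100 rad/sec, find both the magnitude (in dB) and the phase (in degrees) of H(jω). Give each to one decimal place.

|j3100 + 682| = √(3100² + 682²) = 3174
|j3100 + 1.5| = √(3100² + 1.5²) = 3100
|j3100 + 1.6| = √(3100² + 1.6²) = 3100
|j3100 + 9.3| = √(3100² + 9.3²) = 3100
|j3100 + 250| = √(3100² + 250²) = 3110
|H(j3100)| = 4.2 × 3174 / (3100 × 3100 × 3100 × 3110) = 1.4389e-10
20 log₁₀(1.4389e-10) = -196.84 dB
∠(j3100 + 682) = arctan(3100/682) = 77.59°
∠(j3100 + 1.5) = arctan(3100/1.5) = 89.97°
∠(j3100 + 1.6) = arctan(3100/1.6) = 89.97°
∠(j3100 + 9.3) = arctan(3100/9.3) = 89.83°
∠(j3100 + 250) = arctan(3100/250) = 85.39°
∠H(j3100) = 77.59° − (89.97° + 89.97° + 89.83° + 85.39°) = -277.57°

|H| = -196.8 dB, ∠H = -277.6°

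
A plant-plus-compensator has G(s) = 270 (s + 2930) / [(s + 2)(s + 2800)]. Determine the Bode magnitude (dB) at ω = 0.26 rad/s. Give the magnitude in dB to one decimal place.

|j0.26 + 2930| = √(0.26² + 2930²) = 2930
|j0.26 + 2| = √(0.26² + 2²) = 2.017
|j0.26 + 2800| = √(0.26² + 2800²) = 2800
|G(j0.26)| = 270 × 2930 / (2.017 × 2800) = 140.09
20 log₁₀(140.09) = 42.93 dB

42.9 dB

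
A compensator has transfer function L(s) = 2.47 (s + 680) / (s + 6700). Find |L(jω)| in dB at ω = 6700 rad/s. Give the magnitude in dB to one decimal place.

4.9 dB

|j6700 + 680| = √(6700² + 680²) = 6734
|j6700 + 6700| = √(6700² + 6700²) = 9475
|L(j6700)| = 2.47 × 6734 / 9475 = 1.7555
20 log₁₀(1.7555) = 4.89 dB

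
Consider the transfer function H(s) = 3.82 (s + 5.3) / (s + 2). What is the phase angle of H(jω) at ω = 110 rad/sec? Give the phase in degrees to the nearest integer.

-2°

∠(j110 + 5.3) = arctan(110/5.3) = 87.24°
∠(j110 + 2) = arctan(110/2) = 88.96°
∠H(j110) = 87.24° − 88.96° = -1.72°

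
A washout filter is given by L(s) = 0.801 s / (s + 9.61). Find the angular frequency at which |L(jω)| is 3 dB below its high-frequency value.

9.61 rad/s

For a single-pole high-pass, the −3 dB point is at the pole: ω = 9.61 rad/s.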